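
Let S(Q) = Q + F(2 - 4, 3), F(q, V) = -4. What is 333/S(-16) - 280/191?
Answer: -69203/3820 ≈ -18.116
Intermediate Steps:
S(Q) = -4 + Q (S(Q) = Q - 4 = -4 + Q)
333/S(-16) - 280/191 = 333/(-4 - 16) - 280/191 = 333/(-20) - 280*1/191 = 333*(-1/20) - 280/191 = -333/20 - 280/191 = -69203/3820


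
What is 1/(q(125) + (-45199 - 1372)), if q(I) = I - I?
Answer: -1/46571 ≈ -2.1473e-5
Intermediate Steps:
q(I) = 0
1/(q(125) + (-45199 - 1372)) = 1/(0 + (-45199 - 1372)) = 1/(0 - 46571) = 1/(-46571) = -1/46571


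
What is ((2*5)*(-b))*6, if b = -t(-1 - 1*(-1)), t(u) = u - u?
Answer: 0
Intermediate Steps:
t(u) = 0
b = 0 (b = -1*0 = 0)
((2*5)*(-b))*6 = ((2*5)*(-1*0))*6 = (10*0)*6 = 0*6 = 0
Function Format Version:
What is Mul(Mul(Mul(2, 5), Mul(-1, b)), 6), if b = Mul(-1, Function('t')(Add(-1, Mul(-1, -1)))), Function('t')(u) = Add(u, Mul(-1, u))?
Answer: 0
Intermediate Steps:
Function('t')(u) = 0
b = 0 (b = Mul(-1, 0) = 0)
Mul(Mul(Mul(2, 5), Mul(-1, b)), 6) = Mul(Mul(Mul(2, 5), Mul(-1, 0)), 6) = Mul(Mul(10, 0), 6) = Mul(0, 6) = 0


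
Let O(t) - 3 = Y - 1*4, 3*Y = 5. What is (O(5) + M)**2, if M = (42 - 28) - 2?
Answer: 1444/9 ≈ 160.44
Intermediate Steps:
Y = 5/3 (Y = (1/3)*5 = 5/3 ≈ 1.6667)
M = 12 (M = 14 - 2 = 12)
O(t) = 2/3 (O(t) = 3 + (5/3 - 1*4) = 3 + (5/3 - 4) = 3 - 7/3 = 2/3)
(O(5) + M)**2 = (2/3 + 12)**2 = (38/3)**2 = 1444/9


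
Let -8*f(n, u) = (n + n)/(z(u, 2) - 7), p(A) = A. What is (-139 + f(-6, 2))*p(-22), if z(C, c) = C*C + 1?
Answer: 6149/2 ≈ 3074.5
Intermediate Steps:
z(C, c) = 1 + C² (z(C, c) = C² + 1 = 1 + C²)
f(n, u) = -n/(4*(-6 + u²)) (f(n, u) = -(n + n)/(8*((1 + u²) - 7)) = -2*n/(8*(-6 + u²)) = -n/(4*(-6 + u²)))
(-139 + f(-6, 2))*p(-22) = (-139 - 1*(-6)/(-24 + 4*2²))*(-22) = (-139 - 1*(-6)/(-24 + 4*4))*(-22) = (-139 - 1*(-6)/(-24 + 16))*(-22) = (-139 - 1*(-6)/(-8))*(-22) = (-139 - 1*(-6)*(-⅛))*(-22) = (-139 - ¾)*(-22) = -559/4*(-22) = 6149/2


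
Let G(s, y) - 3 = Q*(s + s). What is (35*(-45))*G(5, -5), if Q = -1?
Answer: 11025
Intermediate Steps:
G(s, y) = 3 - 2*s (G(s, y) = 3 - (s + s) = 3 - 2*s)
(35*(-45))*G(5, -5) = (35*(-45))*(3 - 2*5) = -1575*(3 - 10) = -1575*(-7) = 11025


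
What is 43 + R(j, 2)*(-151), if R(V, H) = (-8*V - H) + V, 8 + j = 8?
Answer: 345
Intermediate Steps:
j = 0 (j = -8 + 8 = 0)
R(V, H) = -H - 7*V (R(V, H) = (-H - 8*V) + V = -H - 7*V)
43 + R(j, 2)*(-151) = 43 + (-1*2 - 7*0)*(-151) = 43 + (-2 + 0)*(-151) = 43 - 2*(-151) = 43 + 302 = 345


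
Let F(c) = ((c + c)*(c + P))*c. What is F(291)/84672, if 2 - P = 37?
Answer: 75272/147 ≈ 512.05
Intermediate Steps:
P = -35 (P = 2 - 1*37 = 2 - 37 = -35)
F(c) = 2*c²*(-35 + c) (F(c) = ((c + c)*(c - 35))*c = ((2*c)*(-35 + c))*c = (2*c*(-35 + c))*c = 2*c²*(-35 + c))
F(291)/84672 = (2*291²*(-35 + 291))/84672 = (2*84681*256)*(1/84672) = 43356672*(1/84672) = 75272/147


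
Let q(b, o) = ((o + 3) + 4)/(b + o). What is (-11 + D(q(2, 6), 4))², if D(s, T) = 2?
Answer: 81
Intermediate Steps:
q(b, o) = (7 + o)/(b + o) (q(b, o) = ((3 + o) + 4)/(b + o) = (7 + o)/(b + o))
(-11 + D(q(2, 6), 4))² = (-11 + 2)² = (-9)² = 81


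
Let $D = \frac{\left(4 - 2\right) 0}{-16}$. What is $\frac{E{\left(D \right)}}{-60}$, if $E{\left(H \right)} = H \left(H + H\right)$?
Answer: $0$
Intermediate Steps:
$D = 0$ ($D = 2 \cdot 0 \left(- \frac{1}{16}\right) = 0 \left(- \frac{1}{16}\right) = 0$)
$E{\left(H \right)} = 2 H^{2}$ ($E{\left(H \right)} = H 2 H = 2 H^{2}$)
$\frac{E{\left(D \right)}}{-60} = \frac{2 \cdot 0^{2}}{-60} = 2 \cdot 0 \left(- \frac{1}{60}\right) = 0 \left(- \frac{1}{60}\right) = 0$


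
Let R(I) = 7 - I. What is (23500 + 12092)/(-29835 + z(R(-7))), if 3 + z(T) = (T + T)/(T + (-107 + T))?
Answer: -1405884/1178615 ≈ -1.1928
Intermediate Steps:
z(T) = -3 + 2*T/(-107 + 2*T) (z(T) = -3 + (T + T)/(T + (-107 + T)) = -3 + (2*T)/(-107 + 2*T) = -3 + 2*T/(-107 + 2*T))
(23500 + 12092)/(-29835 + z(R(-7))) = (23500 + 12092)/(-29835 + (321 - 4*(7 - 1*(-7)))/(-107 + 2*(7 - 1*(-7)))) = 35592/(-29835 + (321 - 4*(7 + 7))/(-107 + 2*(7 + 7))) = 35592/(-29835 + (321 - 4*14)/(-107 + 2*14)) = 35592/(-29835 + (321 - 56)/(-107 + 28)) = 35592/(-29835 + 265/(-79)) = 35592/(-29835 - 1/79*265) = 35592/(-29835 - 265/79) = 35592/(-2357230/79) = 35592*(-79/2357230) = -1405884/1178615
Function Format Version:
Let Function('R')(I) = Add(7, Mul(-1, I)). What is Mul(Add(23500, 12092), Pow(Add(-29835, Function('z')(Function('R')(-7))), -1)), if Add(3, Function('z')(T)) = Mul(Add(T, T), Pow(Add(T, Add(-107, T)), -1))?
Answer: Rational(-1405884, 1178615) ≈ -1.1928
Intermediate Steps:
Function('z')(T) = Add(-3, Mul(2, T, Pow(Add(-107, Mul(2, T)), -1))) (Function('z')(T) = Add(-3, Mul(Add(T, T), Pow(Add(T, Add(-107, T)), -1))) = Add(-3, Mul(Mul(2, T), Pow(Add(-107, Mul(2, T)), -1))) = Add(-3, Mul(2, T, Pow(Add(-107, Mul(2, T)), -1))))
Mul(Add(23500, 12092), Pow(Add(-29835, Function('z')(Function('R')(-7))), -1)) = Mul(Add(23500, 12092), Pow(Add(-29835, Mul(Pow(Add(-107, Mul(2, Add(7, Mul(-1, -7)))), -1), Add(321, Mul(-4, Add(7, Mul(-1, -7)))))), -1)) = Mul(35592, Pow(Add(-29835, Mul(Pow(Add(-107, Mul(2, Add(7, 7))), -1), Add(321, Mul(-4, Add(7, 7))))), -1)) = Mul(35592, Pow(Add(-29835, Mul(Pow(Add(-107, Mul(2, 14)), -1), Add(321, Mul(-4, 14)))), -1)) = Mul(35592, Pow(Add(-29835, Mul(Pow(Add(-107, 28), -1), Add(321, -56))), -1)) = Mul(35592, Pow(Add(-29835, Mul(Pow(-79, -1), 265)), -1)) = Mul(35592, Pow(Add(-29835, Mul(Rational(-1, 79), 265)), -1)) = Mul(35592, Pow(Add(-29835, Rational(-265, 79)), -1)) = Mul(35592, Pow(Rational(-2357230, 79), -1)) = Mul(35592, Rational(-79, 2357230)) = Rational(-1405884, 1178615)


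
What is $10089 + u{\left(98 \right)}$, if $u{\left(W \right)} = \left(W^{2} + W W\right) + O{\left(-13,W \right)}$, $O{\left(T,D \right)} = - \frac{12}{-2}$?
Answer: $29303$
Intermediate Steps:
$O{\left(T,D \right)} = 6$ ($O{\left(T,D \right)} = \left(-12\right) \left(- \frac{1}{2}\right) = 6$)
$u{\left(W \right)} = 6 + 2 W^{2}$ ($u{\left(W \right)} = \left(W^{2} + W W\right) + 6 = \left(W^{2} + W^{2}\right) + 6 = 2 W^{2} + 6 = 6 + 2 W^{2}$)
$10089 + u{\left(98 \right)} = 10089 + \left(6 + 2 \cdot 98^{2}\right) = 10089 + \left(6 + 2 \cdot 9604\right) = 10089 + \left(6 + 19208\right) = 10089 + 19214 = 29303$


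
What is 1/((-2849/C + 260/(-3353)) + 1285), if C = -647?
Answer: 2169391/2797051912 ≈ 0.00077560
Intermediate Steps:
1/((-2849/C + 260/(-3353)) + 1285) = 1/((-2849/(-647) + 260/(-3353)) + 1285) = 1/((-2849*(-1/647) + 260*(-1/3353)) + 1285) = 1/((2849/647 - 260/3353) + 1285) = 1/(9384477/2169391 + 1285) = 1/(2797051912/2169391) = 2169391/2797051912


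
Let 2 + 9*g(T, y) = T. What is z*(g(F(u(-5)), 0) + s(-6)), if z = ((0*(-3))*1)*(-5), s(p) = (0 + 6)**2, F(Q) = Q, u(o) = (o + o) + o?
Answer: 0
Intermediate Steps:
u(o) = 3*o (u(o) = 2*o + o = 3*o)
s(p) = 36 (s(p) = 6**2 = 36)
z = 0 (z = (0*1)*(-5) = 0*(-5) = 0)
g(T, y) = -2/9 + T/9
z*(g(F(u(-5)), 0) + s(-6)) = 0*((-2/9 + (3*(-5))/9) + 36) = 0*((-2/9 + (1/9)*(-15)) + 36) = 0*((-2/9 - 5/3) + 36) = 0*(-17/9 + 36) = 0*(307/9) = 0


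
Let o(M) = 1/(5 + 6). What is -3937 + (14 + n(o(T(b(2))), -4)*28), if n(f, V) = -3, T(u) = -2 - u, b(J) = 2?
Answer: -4007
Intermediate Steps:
o(M) = 1/11
-3937 + (14 + n(o(T(b(2))), -4)*28) = -3937 + (14 - 3*28) = -3937 + (14 - 84) = -3937 - 70 = -4007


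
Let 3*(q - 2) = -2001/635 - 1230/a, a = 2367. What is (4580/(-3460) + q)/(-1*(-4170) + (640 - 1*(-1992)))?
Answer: -71157391/884351095785 ≈ -8.0463e-5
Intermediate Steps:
q = 1166951/1503045 (q = 2 + (-2001/635 - 1230/2367)/3 = 2 + (-2001*1/635 - 1230*1/2367)/3 = 2 + (-2001/635 - 410/789)/3 = 2 + (⅓)*(-1839139/501015) = 2 - 1839139/1503045 = 1166951/1503045 ≈ 0.77639)
(4580/(-3460) + q)/(-1*(-4170) + (640 - 1*(-1992))) = (4580/(-3460) + 1166951/1503045)/(-1*(-4170) + (640 - 1*(-1992))) = (4580*(-1/3460) + 1166951/1503045)/(4170 + (640 + 1992)) = (-229/173 + 1166951/1503045)/(4170 + 2632) = -142314782/260026785/6802 = -142314782/260026785*1/6802 = -71157391/884351095785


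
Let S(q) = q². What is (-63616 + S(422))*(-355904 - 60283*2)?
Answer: -54540567960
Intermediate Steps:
(-63616 + S(422))*(-355904 - 60283*2) = (-63616 + 422²)*(-355904 - 60283*2) = (-63616 + 178084)*(-355904 - 120566) = 114468*(-476470) = -54540567960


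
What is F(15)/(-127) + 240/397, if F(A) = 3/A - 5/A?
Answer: 457994/756285 ≈ 0.60558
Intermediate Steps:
F(A) = -2/A
F(15)/(-127) + 240/397 = -2/15/(-127) + 240/397 = -2*1/15*(-1/127) + 240*(1/397) = -2/15*(-1/127) + 240/397 = 2/1905 + 240/397 = 457994/756285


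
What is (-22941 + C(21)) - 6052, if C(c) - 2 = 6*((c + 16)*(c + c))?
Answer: -19667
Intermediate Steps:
C(c) = 2 + 12*c*(16 + c) (C(c) = 2 + 6*((c + 16)*(c + c)) = 2 + 6*((16 + c)*(2*c)) = 2 + 6*(2*c*(16 + c)) = 2 + 12*c*(16 + c))
(-22941 + C(21)) - 6052 = (-22941 + (2 + 12*21**2 + 192*21)) - 6052 = (-22941 + (2 + 12*441 + 4032)) - 6052 = (-22941 + (2 + 5292 + 4032)) - 6052 = (-22941 + 9326) - 6052 = -13615 - 6052 = -19667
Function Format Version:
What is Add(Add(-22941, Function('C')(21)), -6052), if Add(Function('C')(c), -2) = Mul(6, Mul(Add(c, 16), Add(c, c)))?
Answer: -19667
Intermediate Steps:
Function('C')(c) = Add(2, Mul(12, c, Add(16, c))) (Function('C')(c) = Add(2, Mul(6, Mul(Add(c, 16), Add(c, c)))) = Add(2, Mul(6, Mul(Add(16, c), Mul(2, c)))) = Add(2, Mul(6, Mul(2, c, Add(16, c)))) = Add(2, Mul(12, c, Add(16, c))))
Add(Add(-22941, Function('C')(21)), -6052) = Add(Add(-22941, Add(2, Mul(12, Pow(21, 2)), Mul(192, 21))), -6052) = Add(Add(-22941, Add(2, Mul(12, 441), 4032)), -6052) = Add(Add(-22941, Add(2, 5292, 4032)), -6052) = Add(Add(-22941, 9326), -6052) = Add(-13615, -6052) = -19667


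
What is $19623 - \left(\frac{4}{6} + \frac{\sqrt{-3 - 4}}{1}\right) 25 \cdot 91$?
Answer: $\frac{54319}{3} - 2275 i \sqrt{7} \approx 18106.0 - 6019.1 i$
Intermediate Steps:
$19623 - \left(\frac{4}{6} + \frac{\sqrt{-3 - 4}}{1}\right) 25 \cdot 91 = 19623 - \left(4 \cdot \frac{1}{6} + \sqrt{-7} \cdot 1\right) 25 \cdot 91 = 19623 - \left(\frac{2}{3} + i \sqrt{7} \cdot 1\right) 25 \cdot 91 = 19623 - \left(\frac{2}{3} + i \sqrt{7}\right) 25 \cdot 91 = 19623 - \left(\frac{50}{3} + 25 i \sqrt{7}\right) 91 = 19623 - \left(\frac{4550}{3} + 2275 i \sqrt{7}\right) = \frac{54319}{3} - 2275 i \sqrt{7}$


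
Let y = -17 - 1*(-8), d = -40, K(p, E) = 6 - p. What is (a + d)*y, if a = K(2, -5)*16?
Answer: -216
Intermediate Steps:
y = -9 (y = -17 + 8 = -9)
a = 64 (a = (6 - 1*2)*16 = (6 - 2)*16 = 4*16 = 64)
(a + d)*y = (64 - 40)*(-9) = 24*(-9) = -216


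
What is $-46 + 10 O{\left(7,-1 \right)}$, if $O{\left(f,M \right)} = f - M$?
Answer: $34$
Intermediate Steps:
$-46 + 10 O{\left(7,-1 \right)} = -46 + 10 \left(7 - -1\right) = -46 + 10 \left(7 + 1\right) = -46 + 10 \cdot 8 = -46 + 80 = 34$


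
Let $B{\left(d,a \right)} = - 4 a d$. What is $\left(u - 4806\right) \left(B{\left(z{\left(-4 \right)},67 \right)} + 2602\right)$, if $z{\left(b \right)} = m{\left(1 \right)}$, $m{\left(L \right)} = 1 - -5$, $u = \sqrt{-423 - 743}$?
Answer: $-4777164 + 994 i \sqrt{1166} \approx -4.7772 \cdot 10^{6} + 33942.0 i$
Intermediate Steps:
$u = i \sqrt{1166}$ ($u = \sqrt{-1166} = i \sqrt{1166} \approx 34.147 i$)
$m{\left(L \right)} = 6$ ($m{\left(L \right)} = 1 + 5 = 6$)
$z{\left(b \right)} = 6$
$B{\left(d,a \right)} = - 4 a d$
$\left(u - 4806\right) \left(B{\left(z{\left(-4 \right)},67 \right)} + 2602\right) = \left(i \sqrt{1166} - 4806\right) \left(\left(-4\right) 67 \cdot 6 + 2602\right) = \left(-4806 + i \sqrt{1166}\right) \left(-1608 + 2602\right) = \left(-4806 + i \sqrt{1166}\right) 994 = -4777164 + 994 i \sqrt{1166}$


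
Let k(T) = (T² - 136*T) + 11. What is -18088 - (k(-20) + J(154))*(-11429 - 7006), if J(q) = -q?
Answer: 54862907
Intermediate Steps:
k(T) = 11 + T² - 136*T
-18088 - (k(-20) + J(154))*(-11429 - 7006) = -18088 - ((11 + (-20)² - 136*(-20)) - 1*154)*(-11429 - 7006) = -18088 - ((11 + 400 + 2720) - 154)*(-18435) = -18088 - (3131 - 154)*(-18435) = -18088 - 2977*(-18435) = -18088 - 1*(-54880995) = -18088 + 54880995 = 54862907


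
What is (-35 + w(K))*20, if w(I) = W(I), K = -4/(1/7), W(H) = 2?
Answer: -660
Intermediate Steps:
K = -28 (K = -4/⅐ = -4*7 = -28)
w(I) = 2
(-35 + w(K))*20 = (-35 + 2)*20 = -33*20 = -660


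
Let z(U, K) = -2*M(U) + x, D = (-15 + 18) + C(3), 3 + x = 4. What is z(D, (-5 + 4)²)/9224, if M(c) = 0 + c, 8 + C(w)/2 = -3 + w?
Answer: 27/9224 ≈ 0.0029271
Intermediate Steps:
C(w) = -22 + 2*w (C(w) = -16 + 2*(-3 + w) = -16 + (-6 + 2*w) = -22 + 2*w)
x = 1 (x = -3 + 4 = 1)
M(c) = c
D = -13 (D = (-15 + 18) + (-22 + 2*3) = 3 + (-22 + 6) = 3 - 16 = -13)
z(U, K) = 1 - 2*U (z(U, K) = -2*U + 1 = 1 - 2*U)
z(D, (-5 + 4)²)/9224 = (1 - 2*(-13))/9224 = (1 + 26)*(1/9224) = 27*(1/9224) = 27/9224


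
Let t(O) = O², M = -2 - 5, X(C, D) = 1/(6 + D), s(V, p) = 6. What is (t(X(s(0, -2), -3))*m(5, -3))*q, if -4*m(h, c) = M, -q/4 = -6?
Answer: 14/3 ≈ 4.6667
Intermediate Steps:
q = 24 (q = -4*(-6) = 24)
M = -7
m(h, c) = 7/4 (m(h, c) = -¼*(-7) = 7/4)
(t(X(s(0, -2), -3))*m(5, -3))*q = ((1/(6 - 3))²*(7/4))*24 = ((1/3)²*(7/4))*24 = ((⅓)²*(7/4))*24 = ((⅑)*(7/4))*24 = (7/36)*24 = 14/3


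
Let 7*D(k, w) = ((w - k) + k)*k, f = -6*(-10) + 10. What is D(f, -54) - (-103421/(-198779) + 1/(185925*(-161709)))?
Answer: -3230386429746513046/5976438889347675 ≈ -540.52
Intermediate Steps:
f = 70 (f = 60 + 10 = 70)
D(k, w) = k*w/7 (D(k, w) = (((w - k) + k)*k)/7 = (w*k)/7 = (k*w)/7 = k*w/7)
D(f, -54) - (-103421/(-198779) + 1/(185925*(-161709))) = (⅐)*70*(-54) - (-103421/(-198779) + 1/(185925*(-161709))) = -540 - (-103421*(-1/198779) + (1/185925)*(-1/161709)) = -540 - (103421/198779 - 1/30065745825) = -540 - 1*3109429498768546/5976438889347675 = -540 - 3109429498768546/5976438889347675 = -3230386429746513046/5976438889347675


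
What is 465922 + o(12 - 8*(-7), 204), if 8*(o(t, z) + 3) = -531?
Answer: 3726821/8 ≈ 4.6585e+5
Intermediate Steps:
o(t, z) = -555/8 (o(t, z) = -3 + (1/8)*(-531) = -3 - 531/8 = -555/8)
465922 + o(12 - 8*(-7), 204) = 465922 - 555/8 = 3726821/8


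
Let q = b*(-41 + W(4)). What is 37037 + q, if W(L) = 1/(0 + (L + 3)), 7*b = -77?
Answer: 262405/7 ≈ 37486.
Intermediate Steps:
b = -11 (b = (1/7)*(-77) = -11)
W(L) = 1/(3 + L) (W(L) = 1/(0 + (3 + L)) = 1/(3 + L))
q = 3146/7 (q = -11*(-41 + 1/(3 + 4)) = -11*(-41 + 1/7) = -11*(-286/7) = 3146/7 ≈ 449.43)
37037 + q = 37037 + 3146/7 = 262405/7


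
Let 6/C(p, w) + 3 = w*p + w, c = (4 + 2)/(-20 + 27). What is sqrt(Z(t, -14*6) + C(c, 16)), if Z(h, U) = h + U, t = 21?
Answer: I*sqrt(2195193)/187 ≈ 7.9231*I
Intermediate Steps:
Z(h, U) = U + h
c = 6/7 ≈ 0.85714
C(p, w) = 6/(-3 + w + p*w) (C(p, w) = 6/(-3 + (w*p + w)) = 6/(-3 + (p*w + w)) = 6/(-3 + (w + p*w)) = 6/(-3 + w + p*w))
sqrt(Z(t, -14*6) + C(c, 16)) = sqrt((-14*6 + 21) + 6/(-3 + 16 + (6/7)*16)) = sqrt((-84 + 21) + 6/(-3 + 16 + 96/7)) = sqrt(-63 + 6/(187/7)) = sqrt(-63 + 6*(7/187)) = sqrt(-63 + 42/187) = sqrt(-11739/187) = I*sqrt(2195193)/187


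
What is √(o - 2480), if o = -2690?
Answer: I*√5170 ≈ 71.903*I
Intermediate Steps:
√(o - 2480) = √(-2690 - 2480) = √(-5170) = I*√5170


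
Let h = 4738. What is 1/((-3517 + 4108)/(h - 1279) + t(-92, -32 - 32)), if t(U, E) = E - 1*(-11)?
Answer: -1153/60912 ≈ -0.018929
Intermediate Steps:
t(U, E) = 11 + E (t(U, E) = E + 11 = 11 + E)
1/((-3517 + 4108)/(h - 1279) + t(-92, -32 - 32)) = 1/((-3517 + 4108)/(4738 - 1279) + (11 + (-32 - 32))) = 1/(591/3459 + (11 - 64)) = 1/(591*(1/3459) - 53) = 1/(197/1153 - 53) = 1/(-60912/1153) = -1153/60912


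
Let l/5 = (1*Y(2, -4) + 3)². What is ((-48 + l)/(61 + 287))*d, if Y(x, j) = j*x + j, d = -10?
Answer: -595/58 ≈ -10.259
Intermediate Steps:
Y(x, j) = j + j*x
l = 405 (l = 5*(1*(-4*(1 + 2)) + 3)² = 5*(1*(-4*3) + 3)² = 5*(1*(-12) + 3)² = 5*(-12 + 3)² = 5*(-9)² = 5*81 = 405)
((-48 + l)/(61 + 287))*d = ((-48 + 405)/(61 + 287))*(-10) = (357/348)*(-10) = (357*(1/348))*(-10) = (119/116)*(-10) = -595/58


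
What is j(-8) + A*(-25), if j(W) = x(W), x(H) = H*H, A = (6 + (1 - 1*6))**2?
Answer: 39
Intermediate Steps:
A = 1 (A = (6 + (1 - 6))**2 = (6 - 5)**2 = 1**2 = 1)
x(H) = H**2
j(W) = W**2
j(-8) + A*(-25) = (-8)**2 + 1*(-25) = 64 - 25 = 39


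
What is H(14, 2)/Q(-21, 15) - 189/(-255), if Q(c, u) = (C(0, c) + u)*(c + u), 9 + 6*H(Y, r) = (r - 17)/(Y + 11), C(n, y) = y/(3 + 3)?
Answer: 4483/5865 ≈ 0.76437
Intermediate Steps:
C(n, y) = y/6
H(Y, r) = -3/2 + (-17 + r)/(6*(11 + Y)) (H(Y, r) = -3/2 + ((r - 17)/(Y + 11))/6 = -3/2 + ((-17 + r)/(11 + Y))/6 = -3/2 + (-17 + r)/(6*(11 + Y)))
Q(c, u) = (c + u)*(u + c/6) (Q(c, u) = (c/6 + u)*(c + u) = (u + c/6)*(c + u) = (c + u)*(u + c/6))
H(14, 2)/Q(-21, 15) - 189/(-255) = ((-116 + 2 - 9*14)/(6*(11 + 14)))/(15² + (⅙)*(-21)² + (7/6)*(-21)*15) - 189/(-255) = ((⅙)*(-116 + 2 - 126)/25)/(225 + (⅙)*441 - 735/2) - 189*(-1/255) = ((⅙)*(1/25)*(-240))/(225 + 147/2 - 735/2) + 63/85 = -8/5/(-69) + 63/85 = -8/5*(-1/69) + 63/85 = 8/345 + 63/85 = 4483/5865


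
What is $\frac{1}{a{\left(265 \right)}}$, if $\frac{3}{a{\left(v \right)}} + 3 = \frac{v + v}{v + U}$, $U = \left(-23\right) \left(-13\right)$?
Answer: $- \frac{581}{846} \approx -0.68676$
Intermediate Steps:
$U = 299$
$a{\left(v \right)} = \frac{3}{-3 + \frac{2 v}{299 + v}}$ ($a{\left(v \right)} = \frac{3}{-3 + \frac{v + v}{v + 299}} = \frac{3}{-3 + \frac{2 v}{299 + v}}$)
$\frac{1}{a{\left(265 \right)}} = \frac{1}{3 \frac{1}{897 + 265} \left(-299 - 265\right)} = \frac{1}{3 \cdot \frac{1}{1162} \left(-299 - 265\right)} = \frac{1}{3 \cdot \frac{1}{1162} \left(-564\right)} = \frac{1}{- \frac{846}{581}} = - \frac{581}{846}$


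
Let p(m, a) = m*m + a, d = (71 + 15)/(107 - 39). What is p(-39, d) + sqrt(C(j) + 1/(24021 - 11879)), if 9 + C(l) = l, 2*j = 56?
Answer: 51757/34 + sqrt(2801147258)/12142 ≈ 1526.6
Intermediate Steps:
j = 28 (j = (1/2)*56 = 28)
C(l) = -9 + l
d = 43/34 (d = 86/68 = 86*(1/68) = 43/34 ≈ 1.2647)
p(m, a) = a + m**2 (p(m, a) = m**2 + a = a + m**2)
p(-39, d) + sqrt(C(j) + 1/(24021 - 11879)) = (43/34 + (-39)**2) + sqrt((-9 + 28) + 1/(24021 - 11879)) = (43/34 + 1521) + sqrt(19 + 1/12142) = 51757/34 + sqrt(19 + 1/12142) = 51757/34 + sqrt(230699/12142) = 51757/34 + sqrt(2801147258)/12142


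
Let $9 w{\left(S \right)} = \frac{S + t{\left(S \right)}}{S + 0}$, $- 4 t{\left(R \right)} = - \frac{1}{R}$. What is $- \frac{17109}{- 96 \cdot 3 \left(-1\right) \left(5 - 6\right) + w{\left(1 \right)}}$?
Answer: $\frac{615924}{10363} \approx 59.435$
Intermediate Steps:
$t{\left(R \right)} = \frac{1}{4 R}$ ($t{\left(R \right)} = - \frac{\left(-1\right) \frac{1}{R}}{4} = \frac{1}{4 R}$)
$w{\left(S \right)} = \frac{S + \frac{1}{4 S}}{9 S}$ ($w{\left(S \right)} = \frac{\left(S + \frac{1}{4 S}\right) \frac{1}{S + 0}}{9} = \frac{\left(S + \frac{1}{4 S}\right) \frac{1}{S}}{9} = \frac{\frac{1}{S} \left(S + \frac{1}{4 S}\right)}{9} = \frac{S + \frac{1}{4 S}}{9 S}$)
$- \frac{17109}{- 96 \cdot 3 \left(-1\right) \left(5 - 6\right) + w{\left(1 \right)}} = - \frac{17109}{- 96 \cdot 3 \left(-1\right) \left(5 - 6\right) + \left(\frac{1}{9} + \frac{1}{36 \cdot 1}\right)} = - \frac{17109}{- 96 \left(- 3 \left(5 - 6\right)\right) + \left(\frac{1}{9} + \frac{1}{36} \cdot 1\right)} = - \frac{17109}{- 96 \left(\left(-3\right) \left(-1\right)\right) + \left(\frac{1}{9} + \frac{1}{36}\right)} = - \frac{17109}{\left(-96\right) 3 + \frac{5}{36}} = - \frac{17109}{-288 + \frac{5}{36}} = - \frac{17109}{- \frac{10363}{36}} = \left(-17109\right) \left(- \frac{36}{10363}\right) = \frac{615924}{10363}$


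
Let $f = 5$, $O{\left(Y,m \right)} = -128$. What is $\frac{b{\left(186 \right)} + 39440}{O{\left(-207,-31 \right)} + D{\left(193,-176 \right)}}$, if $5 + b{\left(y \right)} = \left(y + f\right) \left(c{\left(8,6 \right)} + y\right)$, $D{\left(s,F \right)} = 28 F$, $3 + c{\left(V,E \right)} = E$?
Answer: $- \frac{37767}{2528} \approx -14.939$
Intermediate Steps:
$c{\left(V,E \right)} = -3 + E$
$b{\left(y \right)} = -5 + \left(3 + y\right) \left(5 + y\right)$ ($b{\left(y \right)} = -5 + \left(y + 5\right) \left(\left(-3 + 6\right) + y\right) = -5 + \left(5 + y\right) \left(3 + y\right) = -5 + \left(3 + y\right) \left(5 + y\right)$)
$\frac{b{\left(186 \right)} + 39440}{O{\left(-207,-31 \right)} + D{\left(193,-176 \right)}} = \frac{\left(10 + 186^{2} + 8 \cdot 186\right) + 39440}{-128 + 28 \left(-176\right)} = \frac{\left(10 + 34596 + 1488\right) + 39440}{-128 - 4928} = \frac{36094 + 39440}{-5056} = 75534 \left(- \frac{1}{5056}\right) = - \frac{37767}{2528}$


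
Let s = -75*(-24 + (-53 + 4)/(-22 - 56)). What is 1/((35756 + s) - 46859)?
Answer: -26/243103 ≈ -0.00010695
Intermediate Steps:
s = 45575/26 (s = -75*(-24 - 49/(-78)) = -75*(-24 - 49*(-1/78)) = -75*(-24 + 49/78) = -75*(-1823/78) = 45575/26 ≈ 1752.9)
1/((35756 + s) - 46859) = 1/((35756 + 45575/26) - 46859) = 1/(975231/26 - 46859) = 1/(-243103/26) = -26/243103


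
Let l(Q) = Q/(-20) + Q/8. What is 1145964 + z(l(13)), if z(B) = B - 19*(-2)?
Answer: 45840119/40 ≈ 1.1460e+6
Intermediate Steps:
l(Q) = 3*Q/40 (l(Q) = Q*(-1/20) + Q*(⅛) = -Q/20 + Q/8 = 3*Q/40)
z(B) = 38 + B (z(B) = B + 38 = 38 + B)
1145964 + z(l(13)) = 1145964 + (38 + (3/40)*13) = 1145964 + (38 + 39/40) = 1145964 + 1559/40 = 45840119/40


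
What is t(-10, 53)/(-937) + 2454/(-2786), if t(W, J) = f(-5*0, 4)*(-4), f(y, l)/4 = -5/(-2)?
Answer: -1093979/1305241 ≈ -0.83814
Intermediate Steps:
f(y, l) = 10 (f(y, l) = 4*(-5/(-2)) = 4*(-5*(-½)) = 4*(5/2) = 10)
t(W, J) = -40 (t(W, J) = 10*(-4) = -40)
t(-10, 53)/(-937) + 2454/(-2786) = -40/(-937) + 2454/(-2786) = -40*(-1/937) + 2454*(-1/2786) = 40/937 - 1227/1393 = -1093979/1305241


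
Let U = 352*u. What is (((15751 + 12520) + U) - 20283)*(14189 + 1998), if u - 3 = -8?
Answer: 100812636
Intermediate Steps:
u = -5 (u = 3 - 8 = -5)
U = -1760 (U = 352*(-5) = -1760)
(((15751 + 12520) + U) - 20283)*(14189 + 1998) = (((15751 + 12520) - 1760) - 20283)*(14189 + 1998) = ((28271 - 1760) - 20283)*16187 = (26511 - 20283)*16187 = 6228*16187 = 100812636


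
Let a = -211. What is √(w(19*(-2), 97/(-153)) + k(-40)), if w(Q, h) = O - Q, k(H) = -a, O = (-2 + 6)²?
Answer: √265 ≈ 16.279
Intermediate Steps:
O = 16 (O = 4² = 16)
k(H) = 211 (k(H) = -1*(-211) = 211)
w(Q, h) = 16 - Q
√(w(19*(-2), 97/(-153)) + k(-40)) = √((16 - 19*(-2)) + 211) = √((16 - 1*(-38)) + 211) = √((16 + 38) + 211) = √(54 + 211) = √265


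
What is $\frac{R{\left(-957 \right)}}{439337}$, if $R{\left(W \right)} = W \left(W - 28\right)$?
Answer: $\frac{942645}{439337} \approx 2.1456$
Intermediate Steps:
$R{\left(W \right)} = W \left(-28 + W\right)$
$\frac{R{\left(-957 \right)}}{439337} = \frac{\left(-957\right) \left(-28 - 957\right)}{439337} = \left(-957\right) \left(-985\right) \frac{1}{439337} = 942645 \cdot \frac{1}{439337} = \frac{942645}{439337}$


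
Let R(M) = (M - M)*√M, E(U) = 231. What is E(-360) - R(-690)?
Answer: 231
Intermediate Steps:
R(M) = 0 (R(M) = 0*√M = 0)
E(-360) - R(-690) = 231 - 1*0 = 231 + 0 = 231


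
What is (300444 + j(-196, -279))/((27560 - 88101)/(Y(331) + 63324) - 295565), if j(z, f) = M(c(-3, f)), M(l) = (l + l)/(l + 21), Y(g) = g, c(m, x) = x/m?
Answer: -363372466885/357470761704 ≈ -1.0165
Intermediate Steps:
M(l) = 2*l/(21 + l) (M(l) = (2*l)/(21 + l) = 2*l/(21 + l))
j(z, f) = -2*f/(3*(21 - f/3)) (j(z, f) = 2*(f/(-3))/(21 + f/(-3)) = 2*(f*(-1/3))/(21 + f*(-1/3)) = 2*(-f/3)/(21 - f/3) = -2*f/(3*(21 - f/3)))
(300444 + j(-196, -279))/((27560 - 88101)/(Y(331) + 63324) - 295565) = (300444 + 2*(-279)/(-63 - 279))/((27560 - 88101)/(331 + 63324) - 295565) = (300444 + 2*(-279)/(-342))/(-60541/63655 - 295565) = (300444 + 2*(-279)*(-1/342))/(-60541*1/63655 - 295565) = (300444 + 31/19)/(-60541/63655 - 295565) = 5708467/(19*(-18814250616/63655)) = (5708467/19)*(-63655/18814250616) = -363372466885/357470761704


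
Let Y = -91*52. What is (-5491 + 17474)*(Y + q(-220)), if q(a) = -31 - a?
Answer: -54438769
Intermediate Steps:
Y = -4732
(-5491 + 17474)*(Y + q(-220)) = (-5491 + 17474)*(-4732 + (-31 - 1*(-220))) = 11983*(-4732 + (-31 + 220)) = 11983*(-4732 + 189) = 11983*(-4543) = -54438769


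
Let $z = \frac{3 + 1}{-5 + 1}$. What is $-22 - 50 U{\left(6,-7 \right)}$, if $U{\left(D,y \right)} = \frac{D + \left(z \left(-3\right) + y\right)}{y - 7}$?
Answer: $- \frac{104}{7} \approx -14.857$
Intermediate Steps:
$z = -1$ ($z = \frac{4}{-4} = 4 \left(- \frac{1}{4}\right) = -1$)
$U{\left(D,y \right)} = \frac{3 + D + y}{-7 + y}$ ($U{\left(D,y \right)} = \frac{D + \left(\left(-1\right) \left(-3\right) + y\right)}{y - 7} = \frac{D + \left(3 + y\right)}{-7 + y} = \frac{3 + D + y}{-7 + y}$)
$-22 - 50 U{\left(6,-7 \right)} = -22 - 50 \frac{3 + 6 - 7}{-7 - 7} = -22 - 50 \frac{1}{-14} \cdot 2 = -22 - 50 \left(\left(- \frac{1}{14}\right) 2\right) = -22 - - \frac{50}{7} = -22 + \frac{50}{7} = - \frac{104}{7}$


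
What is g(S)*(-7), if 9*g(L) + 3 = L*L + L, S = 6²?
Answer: -3101/3 ≈ -1033.7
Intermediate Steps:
S = 36
g(L) = -⅓ + L/9 + L²/9 (g(L) = -⅓ + (L*L + L)/9 = -⅓ + (L² + L)/9 = -⅓ + (L + L²)/9 = -⅓ + (L/9 + L²/9) = -⅓ + L/9 + L²/9)
g(S)*(-7) = (-⅓ + (⅑)*36 + (⅑)*36²)*(-7) = (-⅓ + 4 + (⅑)*1296)*(-7) = (-⅓ + 4 + 144)*(-7) = (443/3)*(-7) = -3101/3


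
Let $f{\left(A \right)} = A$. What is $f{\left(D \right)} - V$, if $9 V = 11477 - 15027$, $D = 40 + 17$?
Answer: $\frac{4063}{9} \approx 451.44$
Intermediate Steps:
$D = 57$
$V = - \frac{3550}{9}$ ($V = \frac{11477 - 15027}{9} = \frac{1}{9} \left(-3550\right) = - \frac{3550}{9} \approx -394.44$)
$f{\left(D \right)} - V = 57 - - \frac{3550}{9} = 57 + \frac{3550}{9} = \frac{4063}{9}$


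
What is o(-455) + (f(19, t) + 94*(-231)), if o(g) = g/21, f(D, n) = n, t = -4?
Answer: -65219/3 ≈ -21740.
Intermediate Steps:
o(g) = g/21 (o(g) = g*(1/21) = g/21)
o(-455) + (f(19, t) + 94*(-231)) = (1/21)*(-455) + (-4 + 94*(-231)) = -65/3 + (-4 - 21714) = -65/3 - 21718 = -65219/3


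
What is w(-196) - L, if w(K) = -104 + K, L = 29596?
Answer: -29896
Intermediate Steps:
w(-196) - L = (-104 - 196) - 1*29596 = -300 - 29596 = -29896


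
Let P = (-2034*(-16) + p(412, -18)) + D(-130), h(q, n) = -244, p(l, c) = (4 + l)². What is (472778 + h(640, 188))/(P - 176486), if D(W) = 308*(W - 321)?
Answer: -236267/54897 ≈ -4.3038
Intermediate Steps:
D(W) = -98868 + 308*W (D(W) = 308*(-321 + W) = -98868 + 308*W)
P = 66692 (P = (-2034*(-16) + (4 + 412)²) + (-98868 + 308*(-130)) = (32544 + 416²) + (-98868 - 40040) = (32544 + 173056) - 138908 = 205600 - 138908 = 66692)
(472778 + h(640, 188))/(P - 176486) = (472778 - 244)/(66692 - 176486) = 472534/(-109794) = 472534*(-1/109794) = -236267/54897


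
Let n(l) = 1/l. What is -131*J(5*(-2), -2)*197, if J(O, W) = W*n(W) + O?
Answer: 232263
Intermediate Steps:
n(l) = 1/l
J(O, W) = 1 + O (J(O, W) = W/W + O = 1 + O)
-131*J(5*(-2), -2)*197 = -131*(1 + 5*(-2))*197 = -131*(1 - 10)*197 = -131*(-9)*197 = 1179*197 = 232263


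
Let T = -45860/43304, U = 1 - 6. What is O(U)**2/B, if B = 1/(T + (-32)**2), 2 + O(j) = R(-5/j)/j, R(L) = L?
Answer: 1339997439/270650 ≈ 4951.0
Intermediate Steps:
U = -5
T = -11465/10826 (T = -45860*1/43304 = -11465/10826 ≈ -1.0590)
O(j) = -2 - 5/j**2 (O(j) = -2 + (-5/j)/j = -2 - 5/j**2)
B = 10826/11074359 (B = 1/(-11465/10826 + (-32)**2) = 1/(-11465/10826 + 1024) = 1/(11074359/10826) = 10826/11074359 ≈ 0.00097757)
O(U)**2/B = (-2 - 5/(-5)**2)**2/(10826/11074359) = (-2 - 5*1/25)**2*(11074359/10826) = (-2 - 1/5)**2*(11074359/10826) = (-11/5)**2*(11074359/10826) = (121/25)*(11074359/10826) = 1339997439/270650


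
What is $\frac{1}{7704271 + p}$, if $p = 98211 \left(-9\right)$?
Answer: $\frac{1}{6820372} \approx 1.4662 \cdot 10^{-7}$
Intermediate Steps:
$p = -883899$
$\frac{1}{7704271 + p} = \frac{1}{7704271 - 883899} = \frac{1}{6820372}$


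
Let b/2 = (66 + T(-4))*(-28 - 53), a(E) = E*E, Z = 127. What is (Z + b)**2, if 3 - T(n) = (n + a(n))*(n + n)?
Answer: 707719609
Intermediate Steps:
a(E) = E**2
T(n) = 3 - 2*n*(n + n**2) (T(n) = 3 - (n + n**2)*(n + n) = 3 - (n + n**2)*2*n = 3 - 2*n*(n + n**2))
b = -26730 (b = 2*((66 + (3 - 2*(-4)**2 - 2*(-4)**3))*(-28 - 53)) = 2*((66 + (3 - 2*16 - 2*(-64)))*(-81)) = 2*((66 + (3 - 32 + 128))*(-81)) = 2*((66 + 99)*(-81)) = 2*(165*(-81)) = 2*(-13365) = -26730)
(Z + b)**2 = (127 - 26730)**2 = (-26603)**2 = 707719609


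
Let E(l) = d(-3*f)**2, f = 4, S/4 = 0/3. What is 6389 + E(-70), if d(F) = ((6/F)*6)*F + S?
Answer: 7685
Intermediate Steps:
S = 0 (S = 4*(0/3) = 4*(0*(1/3)) = 4*0 = 0)
d(F) = 36 (d(F) = ((6/F)*6)*F + 0 = (36/F)*F + 0 = 36 + 0 = 36)
E(l) = 1296 (E(l) = 36**2 = 1296)
6389 + E(-70) = 6389 + 1296 = 7685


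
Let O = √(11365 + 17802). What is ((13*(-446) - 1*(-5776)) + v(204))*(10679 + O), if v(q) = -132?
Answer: -1644566 - 154*√29167 ≈ -1.6709e+6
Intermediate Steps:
O = √29167 ≈ 170.78
((13*(-446) - 1*(-5776)) + v(204))*(10679 + O) = ((13*(-446) - 1*(-5776)) - 132)*(10679 + √29167) = ((-5798 + 5776) - 132)*(10679 + √29167) = (-22 - 132)*(10679 + √29167) = -154*(10679 + √29167) = -1644566 - 154*√29167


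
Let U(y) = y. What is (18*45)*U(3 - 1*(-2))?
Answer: 4050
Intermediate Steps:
(18*45)*U(3 - 1*(-2)) = (18*45)*(3 - 1*(-2)) = 810*(3 + 2) = 810*5 = 4050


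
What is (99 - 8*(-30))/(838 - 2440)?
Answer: -113/534 ≈ -0.21161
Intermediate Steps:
(99 - 8*(-30))/(838 - 2440) = (99 + 240)/(-1602) = 339*(-1/1602) = -113/534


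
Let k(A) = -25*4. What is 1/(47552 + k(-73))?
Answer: 1/47452 ≈ 2.1074e-5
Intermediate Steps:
k(A) = -100
1/(47552 + k(-73)) = 1/(47552 - 100) = 1/47452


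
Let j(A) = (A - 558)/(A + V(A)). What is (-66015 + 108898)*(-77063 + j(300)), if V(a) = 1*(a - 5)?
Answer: -1966303178069/595 ≈ -3.3047e+9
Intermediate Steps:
V(a) = -5 + a (V(a) = 1*(-5 + a) = -5 + a)
j(A) = (-558 + A)/(-5 + 2*A) (j(A) = (A - 558)/(A + (-5 + A)) = (-558 + A)/(-5 + 2*A))
(-66015 + 108898)*(-77063 + j(300)) = (-66015 + 108898)*(-77063 + (-558 + 300)/(-5 + 2*300)) = 42883*(-77063 - 258/(-5 + 600)) = 42883*(-77063 - 258/595) = 42883*(-45852743/595) = -1966303178069/595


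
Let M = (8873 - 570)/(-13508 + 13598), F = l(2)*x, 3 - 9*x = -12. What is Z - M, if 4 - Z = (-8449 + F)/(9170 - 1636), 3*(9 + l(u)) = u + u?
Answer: -29540501/339030 ≈ -87.132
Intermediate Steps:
l(u) = -9 + 2*u/3 (l(u) = -9 + (u + u)/3 = -9 + (2*u)/3 = -9 + 2*u/3)
x = 5/3 (x = ⅓ - ⅑*(-12) = ⅓ + 4/3 = 5/3 ≈ 1.6667)
F = -115/9 (F = (-9 + (⅔)*2)*(5/3) = (-9 + 4/3)*(5/3) = -23/3*5/3 = -115/9 ≈ -12.778)
M = 8303/90 ≈ 92.256
Z = 173690/33903 (Z = 4 - (-8449 - 115/9)/(9170 - 1636) = 4 - (-76156)/(9*7534) = 4 - 1*(-38078/33903) = 4 + 38078/33903 = 173690/33903 ≈ 5.1231)
Z - M = 173690/33903 - 1*8303/90 = 173690/33903 - 8303/90 = -29540501/339030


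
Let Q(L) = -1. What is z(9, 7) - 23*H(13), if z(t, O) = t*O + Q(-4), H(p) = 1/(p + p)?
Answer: 1589/26 ≈ 61.115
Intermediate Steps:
H(p) = 1/(2*p)
z(t, O) = -1 + O*t (z(t, O) = t*O - 1 = O*t - 1 = -1 + O*t)
z(9, 7) - 23*H(13) = (-1 + 7*9) - 23/(2*13) = (-1 + 63) - 23/(2*13) = 62 - 23*1/26 = 62 - 23/26 = 1589/26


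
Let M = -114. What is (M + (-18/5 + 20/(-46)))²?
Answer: 184253476/13225 ≈ 13932.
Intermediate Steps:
(M + (-18/5 + 20/(-46)))² = (-114 + (-18/5 + 20/(-46)))² = (-114 + (-18*⅕ + 20*(-1/46)))² = (-114 + (-18/5 - 10/23))² = (-114 - 464/115)² = (-13574/115)² = 184253476/13225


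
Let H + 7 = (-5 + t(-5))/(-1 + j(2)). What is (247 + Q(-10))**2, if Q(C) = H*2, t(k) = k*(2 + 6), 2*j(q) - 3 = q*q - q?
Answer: 29929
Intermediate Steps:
j(q) = 3/2 + q**2/2 - q/2 (j(q) = 3/2 + (q*q - q)/2 = 3/2 + (q**2 - q)/2 = 3/2 + (q**2/2 - q/2) = 3/2 + q**2/2 - q/2)
t(k) = 8*k (t(k) = k*8 = 8*k)
H = -37 (H = -7 + (-5 + 8*(-5))/(-1 + (3/2 + (1/2)*2**2 - 1/2*2)) = -7 + (-5 - 40)/(-1 + (3/2 + (1/2)*4 - 1)) = -7 - 45/(-1 + (3/2 + 2 - 1)) = -7 - 45/(-1 + 5/2) = -7 - 45/3/2 = -7 - 45*2/3 = -7 - 30 = -37)
Q(C) = -74 (Q(C) = -37*2 = -74)
(247 + Q(-10))**2 = (247 - 74)**2 = 173**2 = 29929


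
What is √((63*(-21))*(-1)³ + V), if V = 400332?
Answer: √401655 ≈ 633.76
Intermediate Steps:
√((63*(-21))*(-1)³ + V) = √((63*(-21))*(-1)³ + 400332) = √(-1323*(-1) + 400332) = √(1323 + 400332) = √401655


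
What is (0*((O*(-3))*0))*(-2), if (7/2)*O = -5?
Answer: 0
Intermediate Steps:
O = -10/7 (O = (2/7)*(-5) = -10/7 ≈ -1.4286)
(0*((O*(-3))*0))*(-2) = (0*(-10/7*(-3)*0))*(-2) = (0*((30/7)*0))*(-2) = (0*0)*(-2) = 0*(-2) = 0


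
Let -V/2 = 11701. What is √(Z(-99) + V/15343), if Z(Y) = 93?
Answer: √21533854471/15343 ≈ 9.5642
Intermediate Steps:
V = -23402 (V = -2*11701 = -23402)
√(Z(-99) + V/15343) = √(93 - 23402/15343) = √(1403497/15343) = √21533854471/15343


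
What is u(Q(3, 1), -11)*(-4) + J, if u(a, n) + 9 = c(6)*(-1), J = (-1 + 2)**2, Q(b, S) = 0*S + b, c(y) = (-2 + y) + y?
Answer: 77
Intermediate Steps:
c(y) = -2 + 2*y
Q(b, S) = b (Q(b, S) = 0 + b = b)
J = 1 (J = 1**2 = 1)
u(a, n) = -19 (u(a, n) = -9 + (-2 + 2*6)*(-1) = -9 + (-2 + 12)*(-1) = -9 + 10*(-1) = -9 - 10 = -19)
u(Q(3, 1), -11)*(-4) + J = -19*(-4) + 1 = 76 + 1 = 77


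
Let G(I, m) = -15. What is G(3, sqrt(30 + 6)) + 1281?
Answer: 1266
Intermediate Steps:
G(3, sqrt(30 + 6)) + 1281 = -15 + 1281 = 1266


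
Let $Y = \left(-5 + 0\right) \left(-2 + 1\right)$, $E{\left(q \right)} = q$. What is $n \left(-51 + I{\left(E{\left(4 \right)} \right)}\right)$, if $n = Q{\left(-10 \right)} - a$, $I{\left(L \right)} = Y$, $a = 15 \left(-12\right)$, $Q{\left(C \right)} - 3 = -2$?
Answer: $-8326$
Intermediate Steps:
$Q{\left(C \right)} = 1$ ($Q{\left(C \right)} = 3 - 2 = 1$)
$Y = 5$ ($Y = \left(-5\right) \left(-1\right) = 5$)
$a = -180$
$I{\left(L \right)} = 5$
$n = 181$ ($n = 1 - -180 = 1 + 180 = 181$)
$n \left(-51 + I{\left(E{\left(4 \right)} \right)}\right) = 181 \left(-51 + 5\right) = 181 \left(-46\right) = -8326$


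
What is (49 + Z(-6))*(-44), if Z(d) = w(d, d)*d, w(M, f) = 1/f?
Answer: -2200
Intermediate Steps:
Z(d) = 1 (Z(d) = d/d = 1)
(49 + Z(-6))*(-44) = (49 + 1)*(-44) = 50*(-44) = -2200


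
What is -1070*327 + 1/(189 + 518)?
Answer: -247372229/707 ≈ -3.4989e+5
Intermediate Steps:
-1070*327 + 1/(189 + 518) = -349890 + 1/707 = -247372229/707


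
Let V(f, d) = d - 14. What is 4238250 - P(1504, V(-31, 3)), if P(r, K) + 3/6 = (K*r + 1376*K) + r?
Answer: 8536853/2 ≈ 4.2684e+6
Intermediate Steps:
V(f, d) = -14 + d
P(r, K) = -½ + r + 1376*K + K*r (P(r, K) = -½ + ((K*r + 1376*K) + r) = -½ + ((1376*K + K*r) + r) = -½ + (r + 1376*K + K*r) = -½ + r + 1376*K + K*r)
4238250 - P(1504, V(-31, 3)) = 4238250 - (-½ + 1504 + 1376*(-14 + 3) + (-14 + 3)*1504) = 4238250 - (-½ + 1504 + 1376*(-11) - 11*1504) = 4238250 - (-½ + 1504 - 15136 - 16544) = 4238250 - 1*(-60353/2) = 4238250 + 60353/2 = 8536853/2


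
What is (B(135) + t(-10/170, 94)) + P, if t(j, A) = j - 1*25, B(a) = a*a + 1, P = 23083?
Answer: 701827/17 ≈ 41284.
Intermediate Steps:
B(a) = 1 + a² (B(a) = a² + 1 = 1 + a²)
t(j, A) = -25 + j (t(j, A) = j - 25 = -25 + j)
(B(135) + t(-10/170, 94)) + P = ((1 + 135²) + (-25 - 10/170)) + 23083 = ((1 + 18225) + (-25 - 10*1/170)) + 23083 = (18226 + (-25 - 1/17)) + 23083 = (18226 - 426/17) + 23083 = 309416/17 + 23083 = 701827/17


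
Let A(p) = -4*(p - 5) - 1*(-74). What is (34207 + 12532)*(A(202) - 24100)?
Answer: -1159781546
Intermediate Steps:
A(p) = 94 - 4*p (A(p) = -4*(-5 + p) + 74 = (20 - 4*p) + 74 = 94 - 4*p)
(34207 + 12532)*(A(202) - 24100) = (34207 + 12532)*((94 - 4*202) - 24100) = 46739*((94 - 808) - 24100) = 46739*(-714 - 24100) = 46739*(-24814) = -1159781546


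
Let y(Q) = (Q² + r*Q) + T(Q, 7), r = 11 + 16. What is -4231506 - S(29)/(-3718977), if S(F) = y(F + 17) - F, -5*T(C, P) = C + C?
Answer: -78684367430257/18594885 ≈ -4.2315e+6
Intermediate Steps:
T(C, P) = -2*C/5 (T(C, P) = -(C + C)/5 = -2*C/5)
r = 27
y(Q) = Q² + 133*Q/5 (y(Q) = (Q² + 27*Q) - 2*Q/5 = Q² + 133*Q/5)
S(F) = -F + (17 + F)*(218 + 5*F)/5 (S(F) = (F + 17)*(133 + 5*(F + 17))/5 - F = (17 + F)*(133 + 5*(17 + F))/5 - F = (17 + F)*(133 + (85 + 5*F))/5 - F = (17 + F)*(218 + 5*F)/5 - F = -F + (17 + F)*(218 + 5*F)/5)
-4231506 - S(29)/(-3718977) = -4231506 - (3706/5 + 29² + (298/5)*29)/(-3718977) = -4231506 - (3706/5 + 841 + 8642/5)*(-1)/3718977 = -4231506 - 16553*(-1)/(5*3718977) = -4231506 - 1*(-16553/18594885) = -4231506 + 16553/18594885 = -78684367430257/18594885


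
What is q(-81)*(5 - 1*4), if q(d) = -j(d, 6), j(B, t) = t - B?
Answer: -87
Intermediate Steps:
q(d) = -6 + d (q(d) = -(6 - d) = -6 + d)
q(-81)*(5 - 1*4) = (-6 - 81)*(5 - 1*4) = -87*(5 - 4) = -87*1 = -87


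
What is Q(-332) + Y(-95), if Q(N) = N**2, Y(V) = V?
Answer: 110129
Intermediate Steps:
Q(-332) + Y(-95) = (-332)**2 - 95 = 110224 - 95 = 110129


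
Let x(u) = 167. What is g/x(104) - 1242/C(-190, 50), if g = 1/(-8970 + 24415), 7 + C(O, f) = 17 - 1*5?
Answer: -128140369/515863 ≈ -248.40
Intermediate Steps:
C(O, f) = 5 (C(O, f) = -7 + (17 - 1*5) = -7 + (17 - 5) = -7 + 12 = 5)
g = 1/15445 ≈ 6.4746e-5
g/x(104) - 1242/C(-190, 50) = (1/15445)/167 - 1242/5 = (1/15445)*(1/167) - 1242*⅕ = 1/2579315 - 1242/5 = -128140369/515863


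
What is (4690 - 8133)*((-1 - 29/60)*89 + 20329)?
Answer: -4172292817/60 ≈ -6.9538e+7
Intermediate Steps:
(4690 - 8133)*((-1 - 29/60)*89 + 20329) = -3443*((-1 - 29*1/60)*89 + 20329) = -3443*((-1 - 29/60)*89 + 20329) = -3443*(-89/60*89 + 20329) = -3443*(-7921/60 + 20329) = -3443*1211819/60 = -4172292817/60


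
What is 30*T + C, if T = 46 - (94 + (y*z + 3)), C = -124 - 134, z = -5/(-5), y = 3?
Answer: -1878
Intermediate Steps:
z = 1 (z = -5*(-⅕) = 1)
C = -258
T = -54 (T = 46 - (94 + (3*1 + 3)) = 46 - (94 + (3 + 3)) = 46 - (94 + 6) = 46 - 1*100 = 46 - 100 = -54)
30*T + C = 30*(-54) - 258 = -1620 - 258 = -1878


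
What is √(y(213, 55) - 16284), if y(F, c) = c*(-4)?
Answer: 2*I*√4126 ≈ 128.47*I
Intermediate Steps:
y(F, c) = -4*c
√(y(213, 55) - 16284) = √(-4*55 - 16284) = √(-220 - 16284) = √(-16504) = 2*I*√4126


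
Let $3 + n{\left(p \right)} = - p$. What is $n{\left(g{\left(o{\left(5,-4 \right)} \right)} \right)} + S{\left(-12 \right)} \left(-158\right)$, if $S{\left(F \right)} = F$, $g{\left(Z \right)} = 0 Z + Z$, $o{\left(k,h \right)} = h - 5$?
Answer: $1902$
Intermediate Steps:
$o{\left(k,h \right)} = -5 + h$ ($o{\left(k,h \right)} = h - 5 = -5 + h$)
$g{\left(Z \right)} = Z$ ($g{\left(Z \right)} = 0 + Z = Z$)
$n{\left(p \right)} = -3 - p$
$n{\left(g{\left(o{\left(5,-4 \right)} \right)} \right)} + S{\left(-12 \right)} \left(-158\right) = \left(-3 - \left(-5 - 4\right)\right) - -1896 = \left(-3 - -9\right) + 1896 = \left(-3 + 9\right) + 1896 = 6 + 1896 = 1902$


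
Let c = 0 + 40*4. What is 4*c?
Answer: 640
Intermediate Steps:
c = 160 (c = 0 + 160 = 160)
4*c = 4*160 = 640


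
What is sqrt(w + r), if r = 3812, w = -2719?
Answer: sqrt(1093) ≈ 33.061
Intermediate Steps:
sqrt(w + r) = sqrt(-2719 + 3812) = sqrt(1093)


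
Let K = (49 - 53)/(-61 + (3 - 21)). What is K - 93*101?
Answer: -742043/79 ≈ -9393.0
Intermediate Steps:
K = 4/79 (K = -4/(-61 - 18) = -4/(-79) = -4*(-1/79) = 4/79 ≈ 0.050633)
K - 93*101 = 4/79 - 93*101 = 4/79 - 9393 = -742043/79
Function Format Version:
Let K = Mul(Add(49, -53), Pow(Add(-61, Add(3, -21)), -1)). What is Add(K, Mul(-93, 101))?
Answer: Rational(-742043, 79) ≈ -9393.0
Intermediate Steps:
K = Rational(4, 79) (K = Mul(-4, Pow(Add(-61, -18), -1)) = Mul(-4, Pow(-79, -1)) = Mul(-4, Rational(-1, 79)) = Rational(4, 79) ≈ 0.050633)
Add(K, Mul(-93, 101)) = Add(Rational(4, 79), Mul(-93, 101)) = Add(Rational(4, 79), -9393) = Rational(-742043, 79)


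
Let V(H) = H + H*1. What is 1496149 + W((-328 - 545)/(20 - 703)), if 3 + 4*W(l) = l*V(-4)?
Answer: 4087470035/2732 ≈ 1.4961e+6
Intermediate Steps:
V(H) = 2*H (V(H) = H + H = 2*H)
W(l) = -¾ - 2*l (W(l) = -¾ + (l*(2*(-4)))/4 = -¾ + (l*(-8))/4 = -¾ + (-8*l)/4 = -¾ - 2*l)
1496149 + W((-328 - 545)/(20 - 703)) = 1496149 + (-¾ - 2*(-328 - 545)/(20 - 703)) = 1496149 + (-¾ - (-1746)/(-683)) = 1496149 + (-¾ - (-1746)*(-1)/683) = 1496149 + (-¾ - 2*873/683) = 1496149 + (-¾ - 1746/683) = 1496149 - 9033/2732 = 4087470035/2732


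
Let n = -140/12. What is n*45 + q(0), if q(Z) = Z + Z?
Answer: -525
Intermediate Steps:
q(Z) = 2*Z
n = -35/3 (n = -140*1/12 = -35/3 ≈ -11.667)
n*45 + q(0) = -35/3*45 + 2*0 = -525 + 0 = -525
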